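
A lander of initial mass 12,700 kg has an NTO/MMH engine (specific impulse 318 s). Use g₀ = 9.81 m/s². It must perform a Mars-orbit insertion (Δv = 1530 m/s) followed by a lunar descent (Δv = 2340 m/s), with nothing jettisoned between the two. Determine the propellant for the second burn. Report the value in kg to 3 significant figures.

propellant for the second burn ≈ 4100 kg

v_e = Isp · g₀ = 318 × 9.81 = 3119.6 m/s.
After the first burn: m = 12700 × exp(−1530/3119.6) = 12700 × 0.61235 = 7,776.85 kg.
After the second burn: m = 7,776.85 × exp(−2340/3119.6) = 7,776.85 × 0.47232 = 3,673.16 kg.
Second-burn propellant = 7,776.85 − 3,673.16 = 4,103.69 kg.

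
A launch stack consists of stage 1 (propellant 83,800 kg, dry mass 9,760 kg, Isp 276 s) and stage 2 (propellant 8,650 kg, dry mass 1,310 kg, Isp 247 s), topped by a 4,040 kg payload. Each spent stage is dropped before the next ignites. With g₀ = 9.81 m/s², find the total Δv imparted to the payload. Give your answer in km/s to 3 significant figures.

Ignition mass of stage 1 = 83,800+9,760 + 8,650+1,310 + 4,040 = 107,560 kg.
Stage 1: m₀ = 107,560 kg, m_f = 107,560 − 83,800 = 23,760 kg; Δv = 276×9.81×ln(4.527) = 2707.6×1.5100 ≈ 4089 m/s.
Stage 2: m₀ = 14,000 kg, m_f = 14,000 − 8,650 = 5,350 kg; Δv = 247×9.81×ln(2.617) = 2423.1×0.9620 ≈ 2331 m/s.
Total Δv = 4089 + 2331 = 6420 m/s.

Δv ≈ 6.42 km/s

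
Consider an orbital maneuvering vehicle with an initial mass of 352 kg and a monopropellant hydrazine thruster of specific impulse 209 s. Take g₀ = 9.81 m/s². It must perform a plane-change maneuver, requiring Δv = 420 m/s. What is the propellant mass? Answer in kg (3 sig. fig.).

v_e = Isp · g₀ = 209 × 9.81 = 2050.3 m/s.
m₀/m_f = exp(Δv / v_e) = exp(420 / 2050.3) = exp(0.2048) = 1.2273.
m_f = 352 / 1.2273 = 286.808 kg, so propellant = m₀ − m_f = 352 − 286.808 = 65.192 kg.

propellant mass ≈ 65.2 kg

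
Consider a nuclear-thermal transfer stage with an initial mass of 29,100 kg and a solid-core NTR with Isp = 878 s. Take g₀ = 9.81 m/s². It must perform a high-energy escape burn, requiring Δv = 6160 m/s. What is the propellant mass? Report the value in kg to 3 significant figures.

v_e = Isp · g₀ = 878 × 9.81 = 8613.2 m/s.
Rocket equation: m₀/m_f = exp(Δv / v_e) = exp(6160 / 8613.2) = exp(0.7152) = 2.0446.
m_f = 29,100 / 2.0446 = 14,232.6 kg, so propellant = m₀ − m_f = 29,100 − 14,232.6 = 14,867.4 kg.

propellant mass ≈ 14900 kg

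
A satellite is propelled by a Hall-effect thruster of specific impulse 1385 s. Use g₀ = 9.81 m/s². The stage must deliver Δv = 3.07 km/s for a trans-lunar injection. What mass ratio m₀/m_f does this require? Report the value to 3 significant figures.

v_e = Isp · g₀ = 1385 × 9.81 = 13586.9 m/s.
From the ideal rocket equation, m₀/m_f = exp(Δv / v_e) = exp(3070 / 13586.9) = exp(0.2260) = 1.2535.

mass ratio ≈ 1.25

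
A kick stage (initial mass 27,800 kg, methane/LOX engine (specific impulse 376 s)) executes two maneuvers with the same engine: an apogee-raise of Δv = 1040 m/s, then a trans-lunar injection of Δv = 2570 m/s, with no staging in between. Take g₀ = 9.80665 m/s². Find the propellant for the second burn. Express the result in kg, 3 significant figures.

v_e = Isp · g₀ = 376 × 9.80665 = 3687.3 m/s.
After the first burn: m = 27800 × exp(−1040/3687.3) = 27800 × 0.75424 = 20,967.9 kg.
After the second burn: m = 20,967.9 × exp(−2570/3687.3) = 20,967.9 × 0.49808 = 10,443.7 kg.
Second-burn propellant = 20,967.9 − 10,443.7 = 10,524.2 kg.

propellant for the second burn ≈ 10500 kg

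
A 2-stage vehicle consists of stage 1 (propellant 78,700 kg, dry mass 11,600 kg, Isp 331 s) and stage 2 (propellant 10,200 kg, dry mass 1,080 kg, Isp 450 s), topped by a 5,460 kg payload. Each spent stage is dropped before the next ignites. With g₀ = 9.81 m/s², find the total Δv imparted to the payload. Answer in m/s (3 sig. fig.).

Δv ≈ 8460 m/s

Ignition mass of stage 1 = 78,700+11,600 + 10,200+1,080 + 5,460 = 107,040 kg.
Stage 1: m₀ = 107,040 kg, m_f = 107,040 − 78,700 = 28,340 kg; Δv = 331×9.81×ln(3.777) = 3247.1×1.3289 ≈ 4315 m/s.
Stage 2: m₀ = 16,740 kg, m_f = 16,740 − 10,200 = 6,540 kg; Δv = 450×9.81×ln(2.56) = 4414.5×0.9399 ≈ 4149 m/s.
Total Δv = 4315 + 4149 = 8464 m/s.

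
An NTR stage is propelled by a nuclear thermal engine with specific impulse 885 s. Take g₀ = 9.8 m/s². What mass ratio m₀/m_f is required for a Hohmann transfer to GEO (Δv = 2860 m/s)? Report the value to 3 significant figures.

mass ratio ≈ 1.39

v_e = Isp · g₀ = 885 × 9.8 = 8673.0 m/s.
m₀/m_f = exp(Δv / v_e) = exp(2860 / 8673.0) = exp(0.3298) = 1.3906.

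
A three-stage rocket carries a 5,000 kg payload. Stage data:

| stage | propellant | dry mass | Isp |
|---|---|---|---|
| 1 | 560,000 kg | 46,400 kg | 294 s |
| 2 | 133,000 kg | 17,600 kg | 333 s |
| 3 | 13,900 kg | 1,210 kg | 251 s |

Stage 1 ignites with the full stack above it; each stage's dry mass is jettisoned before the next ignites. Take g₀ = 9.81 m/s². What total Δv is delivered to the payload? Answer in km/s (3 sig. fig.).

Ignition mass of stage 1 = 560,000+46,400 + 133,000+17,600 + 13,900+1,210 + 5,000 = 777,110 kg.
Stage 1: m₀ = 777,110 kg, m_f = 777,110 − 560,000 = 217,110 kg; Δv = 294×9.81×ln(3.579) = 2884.1×1.2752 ≈ 3678 m/s.
Stage 2: m₀ = 170,710 kg, m_f = 170,710 − 133,000 = 37,710 kg; Δv = 333×9.81×ln(4.527) = 3266.7×1.5100 ≈ 4933 m/s.
Stage 3: m₀ = 20,110 kg, m_f = 20,110 − 13,900 = 6,210 kg; Δv = 251×9.81×ln(3.238) = 2462.3×1.1751 ≈ 2893 m/s.
Total Δv = 3678 + 4933 + 2893 = 11504 m/s.

Δv ≈ 11.5 km/s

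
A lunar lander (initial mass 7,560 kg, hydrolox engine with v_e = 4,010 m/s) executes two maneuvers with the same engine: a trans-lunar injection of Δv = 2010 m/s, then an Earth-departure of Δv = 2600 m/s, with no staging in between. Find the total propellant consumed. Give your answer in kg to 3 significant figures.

After the first burn: m = 7560 × exp(−2010/4010.0) = 7560 × 0.60577 = 4,579.62 kg.
After the second burn: m = 4,579.62 × exp(−2600/4010.0) = 4,579.62 × 0.52289 = 2,394.64 kg.
Total propellant = m₀ − m_final = 7560 − 2,394.64 = 5,165.36 kg.

total propellant consumed ≈ 5170 kg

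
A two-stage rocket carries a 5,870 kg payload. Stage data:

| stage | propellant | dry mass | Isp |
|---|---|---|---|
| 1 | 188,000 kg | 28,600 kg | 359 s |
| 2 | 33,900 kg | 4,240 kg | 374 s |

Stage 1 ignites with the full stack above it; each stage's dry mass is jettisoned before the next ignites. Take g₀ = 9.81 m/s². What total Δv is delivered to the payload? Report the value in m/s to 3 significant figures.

Ignition mass of stage 1 = 188,000+28,600 + 33,900+4,240 + 5,870 = 260,610 kg.
Stage 1: m₀ = 260,610 kg, m_f = 260,610 − 188,000 = 72,610 kg; Δv = 359×9.81×ln(3.589) = 3521.8×1.2779 ≈ 4501 m/s.
Stage 2: m₀ = 44,010 kg, m_f = 44,010 − 33,900 = 10,110 kg; Δv = 374×9.81×ln(4.353) = 3668.9×1.4709 ≈ 5397 m/s.
Total Δv = 4501 + 5397 = 9898 m/s.

Δv ≈ 9900 m/s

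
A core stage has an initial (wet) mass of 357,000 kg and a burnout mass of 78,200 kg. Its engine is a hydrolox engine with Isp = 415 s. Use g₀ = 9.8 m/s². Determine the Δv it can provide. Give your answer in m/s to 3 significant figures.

Δv ≈ 6180 m/s

v_e = Isp · g₀ = 415 × 9.8 = 4067.0 m/s.
By the Tsiolkovsky rocket equation, Δv = v_e · ln(m₀/m_f) = 4067.0 × ln(4.565) = 4067.0 × 1.5185 ≈ 6175.6 m/s.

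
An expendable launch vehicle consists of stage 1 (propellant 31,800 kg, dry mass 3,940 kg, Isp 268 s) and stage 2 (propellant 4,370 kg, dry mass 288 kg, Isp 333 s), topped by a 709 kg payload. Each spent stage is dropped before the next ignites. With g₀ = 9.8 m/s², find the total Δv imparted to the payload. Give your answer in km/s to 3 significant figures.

Ignition mass of stage 1 = 31,800+3,940 + 4,370+288 + 709 = 41,107 kg.
Stage 1: m₀ = 41,107 kg, m_f = 41,107 − 31,800 = 9,307 kg; Δv = 268×9.8×ln(4.417) = 2626.4×1.4854 ≈ 3901 m/s.
Stage 2: m₀ = 5,367 kg, m_f = 5,367 − 4,370 = 997 kg; Δv = 333×9.8×ln(5.383) = 3263.4×1.6833 ≈ 5493 m/s.
Total Δv = 3901 + 5493 = 9394 m/s.

Δv ≈ 9.39 km/s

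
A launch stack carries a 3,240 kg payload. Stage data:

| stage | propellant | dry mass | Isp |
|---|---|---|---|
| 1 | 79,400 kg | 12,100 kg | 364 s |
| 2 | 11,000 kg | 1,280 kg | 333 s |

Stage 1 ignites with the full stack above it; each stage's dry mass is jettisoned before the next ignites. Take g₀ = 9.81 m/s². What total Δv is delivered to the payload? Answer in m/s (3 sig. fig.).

Δv ≈ 8870 m/s

Ignition mass of stage 1 = 79,400+12,100 + 11,000+1,280 + 3,240 = 107,020 kg.
Stage 1: m₀ = 107,020 kg, m_f = 107,020 − 79,400 = 27,620 kg; Δv = 364×9.81×ln(3.875) = 3570.8×1.3545 ≈ 4837 m/s.
Stage 2: m₀ = 15,520 kg, m_f = 15,520 − 11,000 = 4,520 kg; Δv = 333×9.81×ln(3.434) = 3266.7×1.2336 ≈ 4030 m/s.
Total Δv = 4837 + 4030 = 8867 m/s.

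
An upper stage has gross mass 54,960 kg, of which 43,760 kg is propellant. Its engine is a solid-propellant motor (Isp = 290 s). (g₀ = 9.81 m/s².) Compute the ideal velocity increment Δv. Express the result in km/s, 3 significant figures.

Δv ≈ 4.53 km/s

v_e = Isp · g₀ = 290 × 9.81 = 2844.9 m/s.
m_f = m₀ − m_prop = 54,960 − 43,760 = 11,200 kg.
Using Δv = v_e ln(m₀/m_f): Δv = v_e · ln(m₀/m_f) = 2844.9 × ln(4.907) = 2844.9 × 1.5907 ≈ 4525.4 m/s.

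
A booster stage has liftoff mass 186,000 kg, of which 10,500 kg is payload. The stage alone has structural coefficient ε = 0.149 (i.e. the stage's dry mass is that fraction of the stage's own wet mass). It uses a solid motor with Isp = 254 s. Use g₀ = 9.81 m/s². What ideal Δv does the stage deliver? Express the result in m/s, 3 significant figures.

Stage wet mass = m₀ − payload = 186,000 − 10,500 = 175,500 kg.
Stage dry mass = ε × stage wet mass = 0.149 × 175,500 = 26,149.5 kg.
Burnout mass m_f = stage dry + payload = 26,149.5 + 10,500 = 36,649.5 kg.
v_e = Isp · g₀ = 254 × 9.81 = 2491.7 m/s.
Δv = v_e · ln(186,000/36,649.5) = 2491.7 × ln(5.075) = 2491.7 × 1.6243 ≈ 4047 m/s.

Δv ≈ 4050 m/s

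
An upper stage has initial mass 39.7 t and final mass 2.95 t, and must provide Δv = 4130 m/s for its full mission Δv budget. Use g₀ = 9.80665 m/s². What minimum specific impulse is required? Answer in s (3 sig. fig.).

Isp ≈ 162 s

ln(m₀/m_f) = ln(39700/2950) = ln(13.46) = 2.5995.
v_e = Δv / ln(m₀/m_f) = 4130 / 2.5995 = 1588.7 m/s.
Isp = v_e / g₀ = 1588.7 / 9.80665 = 162.0 s.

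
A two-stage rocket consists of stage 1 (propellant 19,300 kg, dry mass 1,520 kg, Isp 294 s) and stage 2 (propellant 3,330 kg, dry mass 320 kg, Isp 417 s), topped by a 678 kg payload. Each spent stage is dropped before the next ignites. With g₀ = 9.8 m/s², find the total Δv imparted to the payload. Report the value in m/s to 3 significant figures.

Ignition mass of stage 1 = 19,300+1,520 + 3,330+320 + 678 = 25,148 kg.
Stage 1: m₀ = 25,148 kg, m_f = 25,148 − 19,300 = 5,848 kg; Δv = 294×9.8×ln(4.3) = 2881.2×1.4587 ≈ 4203 m/s.
Stage 2: m₀ = 4,328 kg, m_f = 4,328 − 3,330 = 998 kg; Δv = 417×9.8×ln(4.337) = 4086.6×1.4671 ≈ 5995 m/s.
Total Δv = 4203 + 5995 = 10198 m/s.

Δv ≈ 10200 m/s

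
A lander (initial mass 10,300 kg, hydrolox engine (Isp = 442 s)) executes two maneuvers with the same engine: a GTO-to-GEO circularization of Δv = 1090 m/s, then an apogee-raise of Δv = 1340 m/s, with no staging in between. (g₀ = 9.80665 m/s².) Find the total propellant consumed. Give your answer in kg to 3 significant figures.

v_e = Isp · g₀ = 442 × 9.80665 = 4334.5 m/s.
After the first burn: m = 10300 × exp(−1090/4334.5) = 10300 × 0.77766 = 8,009.9 kg.
After the second burn: m = 8,009.9 × exp(−1340/4334.5) = 8,009.9 × 0.73407 = 5,879.83 kg.
Total propellant = m₀ − m_final = 10300 − 5,879.83 = 4,420.17 kg.

total propellant consumed ≈ 4420 kg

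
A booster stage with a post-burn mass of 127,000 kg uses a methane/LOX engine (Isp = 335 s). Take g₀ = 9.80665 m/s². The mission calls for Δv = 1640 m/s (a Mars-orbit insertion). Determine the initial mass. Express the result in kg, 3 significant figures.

v_e = Isp · g₀ = 335 × 9.80665 = 3285.2 m/s.
m₀/m_f = exp(Δv / v_e) = exp(1640 / 3285.2) = exp(0.4992) = 1.6474.
m₀ = m_f × 1.6474 = 127,000 × 1.6474 = 209,220 kg.

initial mass ≈ 209000 kg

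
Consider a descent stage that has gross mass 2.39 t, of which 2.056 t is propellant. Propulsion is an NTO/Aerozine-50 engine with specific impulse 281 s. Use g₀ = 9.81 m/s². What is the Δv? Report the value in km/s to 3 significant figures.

Δv ≈ 5.42 km/s

v_e = Isp · g₀ = 281 × 9.81 = 2756.6 m/s.
m_f = m₀ − m_prop = 2.39 − 2.056 = 0.334 t.
Δv = v_e · ln(m₀/m_f) = 2756.6 × ln(7.156) = 2756.6 × 1.9679 ≈ 5424.8 m/s.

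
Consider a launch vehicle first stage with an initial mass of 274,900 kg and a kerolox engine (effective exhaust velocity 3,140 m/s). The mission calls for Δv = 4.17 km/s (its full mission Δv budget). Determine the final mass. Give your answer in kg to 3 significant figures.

By the Tsiolkovsky rocket equation, m₀/m_f = exp(Δv / v_e) = exp(4170 / 3140.0) = exp(1.3280) = 3.7736.
m_f = m₀ / 3.7736 = 274,900 / 3.7736 = 72,848.2 kg.

final mass ≈ 72800 kg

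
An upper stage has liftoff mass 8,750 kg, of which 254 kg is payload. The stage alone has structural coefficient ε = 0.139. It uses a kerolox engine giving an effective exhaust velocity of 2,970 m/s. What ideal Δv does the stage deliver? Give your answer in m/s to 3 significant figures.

Stage wet mass = m₀ − payload = 8,750 − 254 = 8,496 kg.
Stage dry mass = ε × stage wet mass = 0.139 × 8,496 = 1,180.94 kg.
Burnout mass m_f = stage dry + payload = 1,180.94 + 254 = 1,434.94 kg.
Rocket equation: Δv = v_e · ln(8,750/1,434.94) = 2970.0 × ln(6.098) = 2970.0 × 1.8079 ≈ 5370 m/s.

Δv ≈ 5370 m/s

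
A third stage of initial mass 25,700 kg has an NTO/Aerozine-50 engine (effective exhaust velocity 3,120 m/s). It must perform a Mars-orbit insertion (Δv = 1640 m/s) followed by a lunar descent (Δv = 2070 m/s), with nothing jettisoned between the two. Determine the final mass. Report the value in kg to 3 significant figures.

After the first burn: m = 25700 × exp(−1640/3120.0) = 25700 × 0.59118 = 15,193.3 kg.
After the second burn: m = 15,193.3 × exp(−2070/3120.0) = 15,193.3 × 0.51507 = 7,825.61 kg.

final mass ≈ 7830 kg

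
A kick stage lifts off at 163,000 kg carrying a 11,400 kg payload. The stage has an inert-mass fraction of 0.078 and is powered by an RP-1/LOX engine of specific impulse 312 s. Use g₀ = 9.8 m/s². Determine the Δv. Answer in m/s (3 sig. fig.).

Δv ≈ 5960 m/s

Stage wet mass = m₀ − payload = 163,000 − 11,400 = 151,600 kg.
Stage dry mass = ε × stage wet mass = 0.078 × 151,600 = 11,824.8 kg.
Burnout mass m_f = stage dry + payload = 11,824.8 + 11,400 = 23,224.8 kg.
v_e = Isp · g₀ = 312 × 9.8 = 3057.6 m/s.
Using Δv = v_e ln(m₀/m_f): Δv = v_e · ln(163,000/23,224.8) = 3057.6 × ln(7.018) = 3057.6 × 1.9485 ≈ 5958 m/s.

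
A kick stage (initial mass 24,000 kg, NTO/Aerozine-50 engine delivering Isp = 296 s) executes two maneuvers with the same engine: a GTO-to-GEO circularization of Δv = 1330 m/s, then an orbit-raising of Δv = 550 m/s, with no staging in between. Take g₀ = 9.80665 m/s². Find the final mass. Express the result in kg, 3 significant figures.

v_e = Isp · g₀ = 296 × 9.80665 = 2902.8 m/s.
After the first burn: m = 24000 × exp(−1330/2902.8) = 24000 × 0.63243 = 15,178.3 kg.
After the second burn: m = 15,178.3 × exp(−550/2902.8) = 15,178.3 × 0.82739 = 12,558.4 kg.

final mass ≈ 12600 kg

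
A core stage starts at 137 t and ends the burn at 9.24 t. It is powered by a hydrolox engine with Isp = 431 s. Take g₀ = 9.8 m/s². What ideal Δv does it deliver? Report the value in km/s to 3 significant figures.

v_e = Isp · g₀ = 431 × 9.8 = 4223.8 m/s.
From the ideal rocket equation, Δv = v_e · ln(m₀/m_f) = 4223.8 × ln(14.83) = 4223.8 × 2.6964 ≈ 11389.2 m/s.

Δv ≈ 11.4 km/s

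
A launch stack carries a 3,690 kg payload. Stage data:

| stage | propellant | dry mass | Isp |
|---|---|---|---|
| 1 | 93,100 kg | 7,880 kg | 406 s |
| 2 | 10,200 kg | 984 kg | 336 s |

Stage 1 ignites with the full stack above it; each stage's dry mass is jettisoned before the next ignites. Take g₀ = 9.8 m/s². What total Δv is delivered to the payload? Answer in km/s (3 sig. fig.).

Ignition mass of stage 1 = 93,100+7,880 + 10,200+984 + 3,690 = 115,854 kg.
Stage 1: m₀ = 115,854 kg, m_f = 115,854 − 93,100 = 22,754 kg; Δv = 406×9.8×ln(5.092) = 3978.8×1.6276 ≈ 6476 m/s.
Stage 2: m₀ = 14,874 kg, m_f = 14,874 − 10,200 = 4,674 kg; Δv = 336×9.8×ln(3.182) = 3292.8×1.1576 ≈ 3812 m/s.
Total Δv = 6476 + 3812 = 10288 m/s.

Δv ≈ 10.3 km/s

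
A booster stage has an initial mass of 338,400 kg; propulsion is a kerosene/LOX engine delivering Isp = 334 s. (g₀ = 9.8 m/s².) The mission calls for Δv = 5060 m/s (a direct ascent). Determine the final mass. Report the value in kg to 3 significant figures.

final mass ≈ 72100 kg

v_e = Isp · g₀ = 334 × 9.8 = 3273.2 m/s.
Rocket equation: m₀/m_f = exp(Δv / v_e) = exp(5060 / 3273.2) = exp(1.5459) = 4.6921.
m_f = m₀ / 4.6921 = 338,400 / 4.6921 = 72,121.2 kg.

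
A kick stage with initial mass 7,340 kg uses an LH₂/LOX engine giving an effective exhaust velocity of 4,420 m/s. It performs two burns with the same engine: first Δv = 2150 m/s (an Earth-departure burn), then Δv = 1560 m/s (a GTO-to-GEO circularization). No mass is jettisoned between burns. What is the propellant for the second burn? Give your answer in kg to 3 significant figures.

propellant for the second burn ≈ 1340 kg

After the first burn: m = 7340 × exp(−2150/4420.0) = 7340 × 0.61482 = 4,512.78 kg.
After the second burn: m = 4,512.78 × exp(−1560/4420.0) = 4,512.78 × 0.70262 = 3,170.77 kg.
Second-burn propellant = 4,512.78 − 3,170.77 = 1,342.01 kg.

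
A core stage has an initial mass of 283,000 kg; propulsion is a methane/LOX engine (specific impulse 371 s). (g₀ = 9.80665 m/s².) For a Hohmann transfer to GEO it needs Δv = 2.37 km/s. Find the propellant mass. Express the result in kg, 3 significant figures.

v_e = Isp · g₀ = 371 × 9.80665 = 3638.3 m/s.
m₀/m_f = exp(Δv / v_e) = exp(2370 / 3638.3) = exp(0.6514) = 1.9182.
m_f = 283,000 / 1.9182 = 147,534 kg, so propellant = m₀ − m_f = 283,000 − 147,534 = 135,466 kg.

propellant mass ≈ 135000 kg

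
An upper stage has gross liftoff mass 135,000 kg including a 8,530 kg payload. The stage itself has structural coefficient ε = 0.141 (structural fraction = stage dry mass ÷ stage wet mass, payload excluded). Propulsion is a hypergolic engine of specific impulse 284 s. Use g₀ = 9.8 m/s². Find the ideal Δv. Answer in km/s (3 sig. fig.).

Δv ≈ 4.55 km/s

Stage wet mass = m₀ − payload = 135,000 − 8,530 = 126,470 kg.
Stage dry mass = ε × stage wet mass = 0.141 × 126,470 = 17,832.3 kg.
Burnout mass m_f = stage dry + payload = 17,832.3 + 8,530 = 26,362.3 kg.
v_e = Isp · g₀ = 284 × 9.8 = 2783.2 m/s.
Using Δv = v_e ln(m₀/m_f): Δv = v_e · ln(135,000/26,362.3) = 2783.2 × ln(5.121) = 2783.2 × 1.6333 ≈ 4546 m/s.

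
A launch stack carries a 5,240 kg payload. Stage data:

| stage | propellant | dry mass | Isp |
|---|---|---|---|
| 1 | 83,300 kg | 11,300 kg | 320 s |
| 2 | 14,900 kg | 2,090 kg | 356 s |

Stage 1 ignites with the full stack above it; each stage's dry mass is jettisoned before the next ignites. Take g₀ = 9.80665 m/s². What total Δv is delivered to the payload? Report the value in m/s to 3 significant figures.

Ignition mass of stage 1 = 83,300+11,300 + 14,900+2,090 + 5,240 = 116,830 kg.
Stage 1: m₀ = 116,830 kg, m_f = 116,830 − 83,300 = 33,530 kg; Δv = 320×9.80665×ln(3.484) = 3138.1×1.2483 ≈ 3917 m/s.
Stage 2: m₀ = 22,230 kg, m_f = 22,230 − 14,900 = 7,330 kg; Δv = 356×9.80665×ln(3.033) = 3491.2×1.1095 ≈ 3873 m/s.
Total Δv = 3917 + 3873 = 7790 m/s.

Δv ≈ 7790 m/s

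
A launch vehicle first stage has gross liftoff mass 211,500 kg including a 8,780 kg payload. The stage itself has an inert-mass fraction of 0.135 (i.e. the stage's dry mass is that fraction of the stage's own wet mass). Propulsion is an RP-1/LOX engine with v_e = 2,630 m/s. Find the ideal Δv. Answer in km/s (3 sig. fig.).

Stage wet mass = m₀ − payload = 211,500 − 8,780 = 202,720 kg.
Stage dry mass = ε × stage wet mass = 0.135 × 202,720 = 27,367.2 kg.
Burnout mass m_f = stage dry + payload = 27,367.2 + 8,780 = 36,147.2 kg.
Using Δv = v_e ln(m₀/m_f): Δv = v_e · ln(211,500/36,147.2) = 2630.0 × ln(5.851) = 2630.0 × 1.7666 ≈ 4646 m/s.

Δv ≈ 4.65 km/s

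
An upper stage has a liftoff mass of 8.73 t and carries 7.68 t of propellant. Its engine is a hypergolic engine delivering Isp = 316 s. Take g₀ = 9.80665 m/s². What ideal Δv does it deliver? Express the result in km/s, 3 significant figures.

v_e = Isp · g₀ = 316 × 9.80665 = 3098.9 m/s.
m_f = m₀ − m_prop = 8.73 − 7.68 = 1.05 t.
Using Δv = v_e ln(m₀/m_f): Δv = v_e · ln(m₀/m_f) = 3098.9 × ln(8.314) = 3098.9 × 2.1180 ≈ 6563.4 m/s.

Δv ≈ 6.56 km/s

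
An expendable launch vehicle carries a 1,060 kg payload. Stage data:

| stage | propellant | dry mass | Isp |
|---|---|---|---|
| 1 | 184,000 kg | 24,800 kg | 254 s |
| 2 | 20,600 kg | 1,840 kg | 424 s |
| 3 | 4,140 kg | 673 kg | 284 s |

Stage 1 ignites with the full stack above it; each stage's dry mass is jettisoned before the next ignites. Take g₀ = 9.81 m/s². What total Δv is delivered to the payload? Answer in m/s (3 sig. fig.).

Δv ≈ 12500 m/s

Ignition mass of stage 1 = 184,000+24,800 + 20,600+1,840 + 4,140+673 + 1,060 = 237,113 kg.
Stage 1: m₀ = 237,113 kg, m_f = 237,113 − 184,000 = 53,113 kg; Δv = 254×9.81×ln(4.464) = 2491.7×1.4961 ≈ 3728 m/s.
Stage 2: m₀ = 28,313 kg, m_f = 28,313 − 20,600 = 7,713 kg; Δv = 424×9.81×ln(3.671) = 4159.4×1.3004 ≈ 5409 m/s.
Stage 3: m₀ = 5,873 kg, m_f = 5,873 − 4,140 = 1,733 kg; Δv = 284×9.81×ln(3.389) = 2786.0×1.2205 ≈ 3400 m/s.
Total Δv = 3728 + 5409 + 3400 = 12537 m/s.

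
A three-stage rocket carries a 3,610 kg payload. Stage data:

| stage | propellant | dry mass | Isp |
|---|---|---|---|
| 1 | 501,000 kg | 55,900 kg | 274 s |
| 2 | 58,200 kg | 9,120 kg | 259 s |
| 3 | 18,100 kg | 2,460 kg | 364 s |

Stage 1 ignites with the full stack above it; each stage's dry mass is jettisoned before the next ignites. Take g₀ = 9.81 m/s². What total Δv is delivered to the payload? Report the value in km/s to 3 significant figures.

Ignition mass of stage 1 = 501,000+55,900 + 58,200+9,120 + 18,100+2,460 + 3,610 = 648,390 kg.
Stage 1: m₀ = 648,390 kg, m_f = 648,390 − 501,000 = 147,390 kg; Δv = 274×9.81×ln(4.399) = 2687.9×1.4814 ≈ 3982 m/s.
Stage 2: m₀ = 91,490 kg, m_f = 91,490 − 58,200 = 33,290 kg; Δv = 259×9.81×ln(2.748) = 2540.8×1.0110 ≈ 2569 m/s.
Stage 3: m₀ = 24,170 kg, m_f = 24,170 − 18,100 = 6,070 kg; Δv = 364×9.81×ln(3.982) = 3570.8×1.3818 ≈ 4934 m/s.
Total Δv = 3982 + 2569 + 4934 = 11485 m/s.

Δv ≈ 11.5 km/s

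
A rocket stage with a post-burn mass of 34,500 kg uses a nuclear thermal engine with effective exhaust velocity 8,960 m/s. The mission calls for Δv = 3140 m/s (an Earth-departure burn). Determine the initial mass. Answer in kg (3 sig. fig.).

From the ideal rocket equation, m₀/m_f = exp(Δv / v_e) = exp(3140 / 8960.0) = exp(0.3504) = 1.4197.
m₀ = m_f × 1.4197 = 34,500 × 1.4197 = 48,979.7 kg.

initial mass ≈ 49000 kg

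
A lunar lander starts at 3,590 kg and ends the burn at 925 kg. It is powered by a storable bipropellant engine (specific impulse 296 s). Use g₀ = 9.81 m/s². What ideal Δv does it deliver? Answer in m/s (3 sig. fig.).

v_e = Isp · g₀ = 296 × 9.81 = 2903.8 m/s.
Using Δv = v_e ln(m₀/m_f): Δv = v_e · ln(m₀/m_f) = 2903.8 × ln(3.881) = 2903.8 × 1.3561 ≈ 3937.8 m/s.

Δv ≈ 3940 m/s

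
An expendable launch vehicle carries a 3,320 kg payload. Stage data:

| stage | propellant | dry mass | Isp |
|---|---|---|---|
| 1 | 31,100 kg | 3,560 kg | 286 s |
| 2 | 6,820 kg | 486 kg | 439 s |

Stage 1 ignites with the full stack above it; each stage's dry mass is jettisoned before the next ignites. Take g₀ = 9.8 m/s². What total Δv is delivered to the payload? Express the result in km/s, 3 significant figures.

Ignition mass of stage 1 = 31,100+3,560 + 6,820+486 + 3,320 = 45,286 kg.
Stage 1: m₀ = 45,286 kg, m_f = 45,286 − 31,100 = 14,186 kg; Δv = 286×9.8×ln(3.192) = 2802.8×1.1607 ≈ 3253 m/s.
Stage 2: m₀ = 10,626 kg, m_f = 10,626 − 6,820 = 3,806 kg; Δv = 439×9.8×ln(2.792) = 4302.2×1.0267 ≈ 4417 m/s.
Total Δv = 3253 + 4417 = 7670 m/s.

Δv ≈ 7.67 km/s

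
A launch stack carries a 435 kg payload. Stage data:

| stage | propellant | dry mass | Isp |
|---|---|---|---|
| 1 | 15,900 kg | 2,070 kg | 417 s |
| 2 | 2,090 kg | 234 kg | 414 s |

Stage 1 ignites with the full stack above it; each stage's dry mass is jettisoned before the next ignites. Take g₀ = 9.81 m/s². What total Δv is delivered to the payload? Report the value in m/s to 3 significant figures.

Δv ≈ 11700 m/s

Ignition mass of stage 1 = 15,900+2,070 + 2,090+234 + 435 = 20,729 kg.
Stage 1: m₀ = 20,729 kg, m_f = 20,729 − 15,900 = 4,829 kg; Δv = 417×9.81×ln(4.293) = 4090.8×1.4569 ≈ 5960 m/s.
Stage 2: m₀ = 2,759 kg, m_f = 2,759 − 2,090 = 669 kg; Δv = 414×9.81×ln(4.124) = 4061.3×1.4168 ≈ 5754 m/s.
Total Δv = 5960 + 5754 = 11714 m/s.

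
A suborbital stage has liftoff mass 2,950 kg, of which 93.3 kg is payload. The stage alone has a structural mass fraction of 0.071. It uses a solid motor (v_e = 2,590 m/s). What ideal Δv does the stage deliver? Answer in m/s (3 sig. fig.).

Stage wet mass = m₀ − payload = 2,950 − 93.3 = 2,856.7 kg.
Stage dry mass = ε × stage wet mass = 0.071 × 2,856.7 = 202.826 kg.
Burnout mass m_f = stage dry + payload = 202.826 + 93.3 = 296.126 kg.
Rocket equation: Δv = v_e · ln(2,950/296.126) = 2590.0 × ln(9.962) = 2590.0 × 2.2988 ≈ 5954 m/s.

Δv ≈ 5950 m/s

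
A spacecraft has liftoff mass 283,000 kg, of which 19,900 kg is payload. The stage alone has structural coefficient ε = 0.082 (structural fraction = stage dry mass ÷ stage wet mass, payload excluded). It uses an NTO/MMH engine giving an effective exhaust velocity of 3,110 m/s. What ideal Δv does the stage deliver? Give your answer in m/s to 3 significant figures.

Δv ≈ 5970 m/s

Stage wet mass = m₀ − payload = 283,000 − 19,900 = 263,100 kg.
Stage dry mass = ε × stage wet mass = 0.082 × 263,100 = 21,574.2 kg.
Burnout mass m_f = stage dry + payload = 21,574.2 + 19,900 = 41,474.2 kg.
By the Tsiolkovsky rocket equation, Δv = v_e · ln(283,000/41,474.2) = 3110.0 × ln(6.824) = 3110.0 × 1.9204 ≈ 5972 m/s.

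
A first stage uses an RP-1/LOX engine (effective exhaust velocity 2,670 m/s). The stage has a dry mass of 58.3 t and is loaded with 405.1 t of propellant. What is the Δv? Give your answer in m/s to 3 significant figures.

Δv ≈ 5530 m/s

m₀ = m_dry + m_prop = 58.3 + 405.1 = 463.4 t.
By the Tsiolkovsky rocket equation, Δv = v_e · ln(m₀/m_f) = 2670.0 × ln(7.949) = 2670.0 × 2.0730 ≈ 5534.9 m/s.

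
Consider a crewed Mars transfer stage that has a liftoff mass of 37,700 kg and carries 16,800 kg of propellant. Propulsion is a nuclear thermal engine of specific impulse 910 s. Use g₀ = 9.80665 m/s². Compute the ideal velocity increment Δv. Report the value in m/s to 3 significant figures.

Δv ≈ 5260 m/s

v_e = Isp · g₀ = 910 × 9.80665 = 8924.1 m/s.
m_f = m₀ − m_prop = 37,700 − 16,800 = 20,900 kg.
Rocket equation: Δv = v_e · ln(m₀/m_f) = 8924.1 × ln(1.804) = 8924.1 × 0.5899 ≈ 5264.4 m/s.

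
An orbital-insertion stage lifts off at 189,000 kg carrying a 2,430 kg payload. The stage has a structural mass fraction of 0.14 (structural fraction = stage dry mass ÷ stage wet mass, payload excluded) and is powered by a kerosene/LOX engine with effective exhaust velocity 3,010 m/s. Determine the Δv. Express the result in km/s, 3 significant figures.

Stage wet mass = m₀ − payload = 189,000 − 2,430 = 186,570 kg.
Stage dry mass = ε × stage wet mass = 0.14 × 186,570 = 26,119.8 kg.
Burnout mass m_f = stage dry + payload = 26,119.8 + 2,430 = 28,549.8 kg.
Δv = v_e · ln(189,000/28,549.8) = 3010.0 × ln(6.62) = 3010.0 × 1.8901 ≈ 5689 m/s.

Δv ≈ 5.69 km/s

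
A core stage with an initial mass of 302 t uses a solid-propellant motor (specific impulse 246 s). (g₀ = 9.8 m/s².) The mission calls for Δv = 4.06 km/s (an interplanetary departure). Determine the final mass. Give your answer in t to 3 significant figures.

final mass ≈ 56.1 t

v_e = Isp · g₀ = 246 × 9.8 = 2410.8 m/s.
m₀/m_f = exp(Δv / v_e) = exp(4060 / 2410.8) = exp(1.6841) = 5.3875.
m_f = m₀ / 5.3875 = 302 / 5.3875 = 56.0557 t.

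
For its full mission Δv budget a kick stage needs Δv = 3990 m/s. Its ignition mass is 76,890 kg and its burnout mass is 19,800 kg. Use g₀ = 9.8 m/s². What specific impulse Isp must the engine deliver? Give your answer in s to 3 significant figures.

Isp ≈ 300 s

ln(m₀/m_f) = ln(76890/19800) = ln(3.883) = 1.3567.
v_e = Δv / ln(m₀/m_f) = 3990 / 1.3567 = 2941.0 m/s.
Isp = v_e / g₀ = 2941.0 / 9.8 = 300.1 s.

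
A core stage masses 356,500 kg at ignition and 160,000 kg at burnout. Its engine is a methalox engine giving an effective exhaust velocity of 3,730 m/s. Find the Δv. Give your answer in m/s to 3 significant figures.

Δv ≈ 2990 m/s

Using Δv = v_e ln(m₀/m_f): Δv = v_e · ln(m₀/m_f) = 3730.0 × ln(2.228) = 3730.0 × 0.8012 ≈ 2988.3 m/s.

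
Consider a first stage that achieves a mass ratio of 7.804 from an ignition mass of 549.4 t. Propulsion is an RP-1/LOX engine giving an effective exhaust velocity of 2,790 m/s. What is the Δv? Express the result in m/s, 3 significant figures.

By the Tsiolkovsky rocket equation, Δv = v_e · ln(7.804) = 2790.0 × 2.0546 ≈ 5732.4 m/s.

Δv ≈ 5730 m/s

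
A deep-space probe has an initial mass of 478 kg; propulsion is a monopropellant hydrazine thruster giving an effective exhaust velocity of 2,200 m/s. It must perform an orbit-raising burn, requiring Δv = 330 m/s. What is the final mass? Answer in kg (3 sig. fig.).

final mass ≈ 411 kg

Rocket equation: m₀/m_f = exp(Δv / v_e) = exp(330 / 2200.0) = exp(0.1500) = 1.1618.
m_f = m₀ / 1.1618 = 478 / 1.1618 = 411.431 kg.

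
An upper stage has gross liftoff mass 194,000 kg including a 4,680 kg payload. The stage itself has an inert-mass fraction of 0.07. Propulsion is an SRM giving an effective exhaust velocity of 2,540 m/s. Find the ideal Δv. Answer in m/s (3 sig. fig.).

Δv ≈ 6050 m/s

Stage wet mass = m₀ − payload = 194,000 − 4,680 = 189,320 kg.
Stage dry mass = ε × stage wet mass = 0.07 × 189,320 = 13,252.4 kg.
Burnout mass m_f = stage dry + payload = 13,252.4 + 4,680 = 17,932.4 kg.
By the Tsiolkovsky rocket equation, Δv = v_e · ln(194,000/17,932.4) = 2540.0 × ln(10.82) = 2540.0 × 2.3812 ≈ 6048 m/s.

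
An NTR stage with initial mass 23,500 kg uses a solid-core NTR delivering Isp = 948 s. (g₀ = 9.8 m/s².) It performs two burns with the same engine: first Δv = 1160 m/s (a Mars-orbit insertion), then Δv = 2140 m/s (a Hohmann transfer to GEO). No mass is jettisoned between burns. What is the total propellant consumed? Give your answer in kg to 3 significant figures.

total propellant consumed ≈ 7030 kg

v_e = Isp · g₀ = 948 × 9.8 = 9290.4 m/s.
After the first burn: m = 23500 × exp(−1160/9290.4) = 23500 × 0.88262 = 20,741.6 kg.
After the second burn: m = 20,741.6 × exp(−2140/9290.4) = 20,741.6 × 0.79426 = 16,474.2 kg.
Total propellant = m₀ − m_final = 23500 − 16,474.2 = 7,025.8 kg.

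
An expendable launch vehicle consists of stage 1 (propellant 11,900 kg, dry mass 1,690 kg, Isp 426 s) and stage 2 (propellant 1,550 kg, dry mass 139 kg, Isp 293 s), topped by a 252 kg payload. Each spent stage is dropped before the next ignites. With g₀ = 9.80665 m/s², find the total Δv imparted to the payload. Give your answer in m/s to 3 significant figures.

Δv ≈ 10700 m/s

Ignition mass of stage 1 = 11,900+1,690 + 1,550+139 + 252 = 15,531 kg.
Stage 1: m₀ = 15,531 kg, m_f = 15,531 − 11,900 = 3,631 kg; Δv = 426×9.80665×ln(4.277) = 4177.6×1.4533 ≈ 6071 m/s.
Stage 2: m₀ = 1,941 kg, m_f = 1,941 − 1,550 = 391 kg; Δv = 293×9.80665×ln(4.964) = 2873.3×1.6023 ≈ 4604 m/s.
Total Δv = 6071 + 4604 = 10675 m/s.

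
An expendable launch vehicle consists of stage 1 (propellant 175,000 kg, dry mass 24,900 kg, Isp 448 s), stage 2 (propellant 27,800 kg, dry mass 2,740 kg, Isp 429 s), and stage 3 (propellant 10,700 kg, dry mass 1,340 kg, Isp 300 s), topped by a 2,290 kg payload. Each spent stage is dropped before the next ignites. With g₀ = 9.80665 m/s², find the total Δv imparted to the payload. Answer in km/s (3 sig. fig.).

Δv ≈ 13.6 km/s

Ignition mass of stage 1 = 175,000+24,900 + 27,800+2,740 + 10,700+1,340 + 2,290 = 244,770 kg.
Stage 1: m₀ = 244,770 kg, m_f = 244,770 − 175,000 = 69,770 kg; Δv = 448×9.80665×ln(3.508) = 4393.4×1.2551 ≈ 5514 m/s.
Stage 2: m₀ = 44,870 kg, m_f = 44,870 − 27,800 = 17,070 kg; Δv = 429×9.80665×ln(2.629) = 4207.1×0.9664 ≈ 4066 m/s.
Stage 3: m₀ = 14,330 kg, m_f = 14,330 − 10,700 = 3,630 kg; Δv = 300×9.80665×ln(3.948) = 2942.0×1.3731 ≈ 4040 m/s.
Total Δv = 5514 + 4066 + 4040 = 13620 m/s.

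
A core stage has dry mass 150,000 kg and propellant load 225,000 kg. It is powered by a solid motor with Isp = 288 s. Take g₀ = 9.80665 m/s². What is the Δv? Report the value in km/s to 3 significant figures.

Δv ≈ 2.59 km/s

v_e = Isp · g₀ = 288 × 9.80665 = 2824.3 m/s.
m₀ = m_dry + m_prop = 150,000 + 225,000 = 375,000 kg.
By the Tsiolkovsky rocket equation, Δv = v_e · ln(m₀/m_f) = 2824.3 × ln(2.5) = 2824.3 × 0.9163 ≈ 2587.9 m/s.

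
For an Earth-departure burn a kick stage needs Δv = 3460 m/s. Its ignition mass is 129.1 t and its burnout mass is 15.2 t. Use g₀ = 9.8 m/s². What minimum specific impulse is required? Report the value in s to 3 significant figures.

ln(m₀/m_f) = ln(129100/15200) = ln(8.493) = 2.1393.
Rocket equation: v_e = Δv / ln(m₀/m_f) = 3460 / 2.1393 = 1617.4 m/s.
Isp = v_e / g₀ = 1617.4 / 9.8 = 165.0 s.

Isp ≈ 165 s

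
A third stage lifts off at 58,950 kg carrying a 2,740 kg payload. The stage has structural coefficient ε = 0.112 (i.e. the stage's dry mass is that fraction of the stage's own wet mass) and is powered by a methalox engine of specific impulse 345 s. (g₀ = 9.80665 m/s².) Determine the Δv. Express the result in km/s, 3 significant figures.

Stage wet mass = m₀ − payload = 58,950 − 2,740 = 56,210 kg.
Stage dry mass = ε × stage wet mass = 0.112 × 56,210 = 6,295.52 kg.
Burnout mass m_f = stage dry + payload = 6,295.52 + 2,740 = 9,035.52 kg.
v_e = Isp · g₀ = 345 × 9.80665 = 3383.3 m/s.
Δv = v_e · ln(58,950/9,035.52) = 3383.3 × ln(6.524) = 3383.3 × 1.8755 ≈ 6345 m/s.

Δv ≈ 6.35 km/s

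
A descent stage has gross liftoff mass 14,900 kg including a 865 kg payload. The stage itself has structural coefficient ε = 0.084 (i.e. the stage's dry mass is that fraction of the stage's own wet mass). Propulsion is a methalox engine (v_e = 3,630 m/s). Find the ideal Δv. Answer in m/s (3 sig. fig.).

Δv ≈ 7210 m/s

Stage wet mass = m₀ − payload = 14,900 − 865 = 14,035 kg.
Stage dry mass = ε × stage wet mass = 0.084 × 14,035 = 1,178.94 kg.
Burnout mass m_f = stage dry + payload = 1,178.94 + 865 = 2,043.94 kg.
Δv = v_e · ln(14,900/2,043.94) = 3630.0 × ln(7.29) = 3630.0 × 1.9865 ≈ 7211 m/s.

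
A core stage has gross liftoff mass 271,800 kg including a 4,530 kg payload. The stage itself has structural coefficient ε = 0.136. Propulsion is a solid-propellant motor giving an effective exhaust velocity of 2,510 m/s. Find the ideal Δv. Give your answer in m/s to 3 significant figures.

Δv ≈ 4760 m/s

Stage wet mass = m₀ − payload = 271,800 − 4,530 = 267,270 kg.
Stage dry mass = ε × stage wet mass = 0.136 × 267,270 = 36,348.7 kg.
Burnout mass m_f = stage dry + payload = 36,348.7 + 4,530 = 40,878.7 kg.
Using Δv = v_e ln(m₀/m_f): Δv = v_e · ln(271,800/40,878.7) = 2510.0 × ln(6.649) = 2510.0 × 1.8945 ≈ 4755 m/s.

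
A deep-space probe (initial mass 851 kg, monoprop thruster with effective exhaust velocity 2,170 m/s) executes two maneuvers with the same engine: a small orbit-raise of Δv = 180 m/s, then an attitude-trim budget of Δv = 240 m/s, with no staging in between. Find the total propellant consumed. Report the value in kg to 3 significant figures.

After the first burn: m = 851 × exp(−180/2170.0) = 851 × 0.92040 = 783.26 kg.
After the second burn: m = 783.26 × exp(−240/2170.0) = 783.26 × 0.89530 = 701.253 kg.
Total propellant = m₀ − m_final = 851 − 701.253 = 149.747 kg.

total propellant consumed ≈ 150 kg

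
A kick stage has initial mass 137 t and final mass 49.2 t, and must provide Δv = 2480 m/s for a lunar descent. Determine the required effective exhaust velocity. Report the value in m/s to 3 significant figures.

ln(m₀/m_f) = ln(137000/49200) = ln(2.785) = 1.0241.
v_e = Δv / ln(m₀/m_f) = 2480 / 1.0241 = 2421.7 m/s.

v_e ≈ 2420 m/s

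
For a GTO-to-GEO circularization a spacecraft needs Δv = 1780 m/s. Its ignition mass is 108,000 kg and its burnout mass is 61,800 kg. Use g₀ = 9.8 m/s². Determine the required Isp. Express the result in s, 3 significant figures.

ln(m₀/m_f) = ln(108000/61800) = ln(1.748) = 0.5582.
Rocket equation: v_e = Δv / ln(m₀/m_f) = 1780 / 0.5582 = 3188.7 m/s.
Isp = v_e / g₀ = 3188.7 / 9.8 = 325.4 s.

Isp ≈ 325 s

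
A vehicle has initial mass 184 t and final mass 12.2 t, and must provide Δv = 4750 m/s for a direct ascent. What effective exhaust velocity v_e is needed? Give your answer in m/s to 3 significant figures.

v_e ≈ 1750 m/s

ln(m₀/m_f) = ln(184000/12200) = ln(15.08) = 2.7135.
v_e = Δv / ln(m₀/m_f) = 4750 / 2.7135 = 1750.5 m/s.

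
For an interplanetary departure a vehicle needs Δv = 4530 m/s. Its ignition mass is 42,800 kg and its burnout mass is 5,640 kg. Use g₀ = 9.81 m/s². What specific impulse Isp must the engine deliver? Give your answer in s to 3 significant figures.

ln(m₀/m_f) = ln(42800/5640) = ln(7.589) = 2.0267.
Using Δv = v_e ln(m₀/m_f): v_e = Δv / ln(m₀/m_f) = 4530 / 2.0267 = 2235.2 m/s.
Isp = v_e / g₀ = 2235.2 / 9.81 = 227.9 s.

Isp ≈ 228 s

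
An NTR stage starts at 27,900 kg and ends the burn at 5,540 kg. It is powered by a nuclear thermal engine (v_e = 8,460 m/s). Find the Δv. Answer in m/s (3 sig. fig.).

Δv ≈ 13700 m/s

Rocket equation: Δv = v_e · ln(m₀/m_f) = 8460.0 × ln(5.036) = 8460.0 × 1.6166 ≈ 13676.7 m/s.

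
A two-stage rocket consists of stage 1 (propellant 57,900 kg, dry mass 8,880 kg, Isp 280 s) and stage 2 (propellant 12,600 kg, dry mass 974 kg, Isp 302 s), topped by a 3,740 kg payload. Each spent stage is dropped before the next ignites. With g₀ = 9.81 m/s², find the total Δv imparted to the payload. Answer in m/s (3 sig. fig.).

Ignition mass of stage 1 = 57,900+8,880 + 12,600+974 + 3,740 = 84,094 kg.
Stage 1: m₀ = 84,094 kg, m_f = 84,094 − 57,900 = 26,194 kg; Δv = 280×9.81×ln(3.21) = 2746.8×1.1664 ≈ 3204 m/s.
Stage 2: m₀ = 17,314 kg, m_f = 17,314 − 12,600 = 4,714 kg; Δv = 302×9.81×ln(3.673) = 2962.6×1.3010 ≈ 3854 m/s.
Total Δv = 3204 + 3854 = 7058 m/s.

Δv ≈ 7060 m/s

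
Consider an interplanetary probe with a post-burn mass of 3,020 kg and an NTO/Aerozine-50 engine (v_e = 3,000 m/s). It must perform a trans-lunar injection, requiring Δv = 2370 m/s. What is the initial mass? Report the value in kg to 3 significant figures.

Rocket equation: m₀/m_f = exp(Δv / v_e) = exp(2370 / 3000.0) = exp(0.7900) = 2.2034.
m₀ = m_f × 2.2034 = 3,020 × 2.2034 = 6,654.27 kg.

initial mass ≈ 6650 kg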